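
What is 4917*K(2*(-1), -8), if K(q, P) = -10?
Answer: -49170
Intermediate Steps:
4917*K(2*(-1), -8) = 4917*(-10) = -49170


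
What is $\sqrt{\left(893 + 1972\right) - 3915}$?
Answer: $5 i \sqrt{42} \approx 32.404 i$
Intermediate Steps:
$\sqrt{\left(893 + 1972\right) - 3915} = \sqrt{2865 - 3915} = \sqrt{-1050} = 5 i \sqrt{42}$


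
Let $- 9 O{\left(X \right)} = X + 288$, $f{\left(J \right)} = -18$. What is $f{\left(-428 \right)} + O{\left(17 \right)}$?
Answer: $- \frac{467}{9} \approx -51.889$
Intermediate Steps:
$O{\left(X \right)} = -32 - \frac{X}{9}$ ($O{\left(X \right)} = - \frac{X + 288}{9} = - \frac{288 + X}{9} = -32 - \frac{X}{9}$)
$f{\left(-428 \right)} + O{\left(17 \right)} = -18 - \frac{305}{9} = - \frac{467}{9}$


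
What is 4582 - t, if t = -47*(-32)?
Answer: 3078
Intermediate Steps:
t = 1504
4582 - t = 4582 - 1*1504 = 4582 - 1504 = 3078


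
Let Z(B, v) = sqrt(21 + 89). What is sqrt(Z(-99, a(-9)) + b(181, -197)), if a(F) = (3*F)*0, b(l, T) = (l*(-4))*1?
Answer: sqrt(-724 + sqrt(110)) ≈ 26.712*I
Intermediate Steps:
b(l, T) = -4*l (b(l, T) = -4*l*1 = -4*l)
a(F) = 0
Z(B, v) = sqrt(110)
sqrt(Z(-99, a(-9)) + b(181, -197)) = sqrt(sqrt(110) - 4*181) = sqrt(sqrt(110) - 724) = sqrt(-724 + sqrt(110))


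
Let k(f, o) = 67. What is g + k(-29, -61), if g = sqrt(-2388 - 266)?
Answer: 67 + I*sqrt(2654) ≈ 67.0 + 51.517*I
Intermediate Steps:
g = I*sqrt(2654) (g = sqrt(-2654) = I*sqrt(2654) ≈ 51.517*I)
g + k(-29, -61) = I*sqrt(2654) + 67 = 67 + I*sqrt(2654)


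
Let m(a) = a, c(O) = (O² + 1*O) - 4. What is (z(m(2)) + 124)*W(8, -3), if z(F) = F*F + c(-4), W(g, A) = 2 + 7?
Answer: 1224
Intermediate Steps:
W(g, A) = 9
c(O) = -4 + O + O² (c(O) = (O² + O) - 4 = (O + O²) - 4 = -4 + O + O²)
z(F) = 8 + F² (z(F) = F*F + (-4 - 4 + (-4)²) = F² + (-4 - 4 + 16) = F² + 8 = 8 + F²)
(z(m(2)) + 124)*W(8, -3) = ((8 + 2²) + 124)*9 = ((8 + 4) + 124)*9 = (12 + 124)*9 = 136*9 = 1224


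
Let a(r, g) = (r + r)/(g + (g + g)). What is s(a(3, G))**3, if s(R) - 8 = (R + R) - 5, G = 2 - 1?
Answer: 343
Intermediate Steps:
G = 1
a(r, g) = 2*r/(3*g) (a(r, g) = (2*r)/(g + 2*g) = (2*r)/((3*g)) = (2*r)*(1/(3*g)) = 2*r/(3*g))
s(R) = 3 + 2*R (s(R) = 8 + ((R + R) - 5) = 8 + (2*R - 5) = 8 + (-5 + 2*R) = 3 + 2*R)
s(a(3, G))**3 = (3 + 2*((2/3)*3/1))**3 = (3 + 2*((2/3)*3*1))**3 = (3 + 2*2)**3 = (3 + 4)**3 = 7**3 = 343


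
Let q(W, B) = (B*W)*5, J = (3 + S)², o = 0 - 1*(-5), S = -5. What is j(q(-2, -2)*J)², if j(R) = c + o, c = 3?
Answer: 64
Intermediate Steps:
o = 5 (o = 0 + 5 = 5)
J = 4 (J = (3 - 5)² = (-2)² = 4)
q(W, B) = 5*B*W
j(R) = 8 (j(R) = 3 + 5 = 8)
j(q(-2, -2)*J)² = 8² = 64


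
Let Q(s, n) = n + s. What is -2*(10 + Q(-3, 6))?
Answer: -26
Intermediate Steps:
-2*(10 + Q(-3, 6)) = -2*(10 + (6 - 3)) = -2*(10 + 3) = -2*13 = -26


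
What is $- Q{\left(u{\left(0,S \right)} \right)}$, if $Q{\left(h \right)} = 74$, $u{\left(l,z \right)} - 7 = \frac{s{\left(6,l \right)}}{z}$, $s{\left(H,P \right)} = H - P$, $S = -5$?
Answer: $-74$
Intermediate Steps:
$u{\left(l,z \right)} = 7 + \frac{6 - l}{z}$
$- Q{\left(u{\left(0,S \right)} \right)} = \left(-1\right) 74 = -74$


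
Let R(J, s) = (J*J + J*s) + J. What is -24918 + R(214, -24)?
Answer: 15956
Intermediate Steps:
R(J, s) = J + J² + J*s (R(J, s) = (J² + J*s) + J = J + J² + J*s)
-24918 + R(214, -24) = -24918 + 214*(1 + 214 - 24) = -24918 + 214*191 = -24918 + 40874 = 15956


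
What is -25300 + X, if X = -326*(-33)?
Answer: -14542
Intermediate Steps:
X = 10758
-25300 + X = -25300 + 10758 = -14542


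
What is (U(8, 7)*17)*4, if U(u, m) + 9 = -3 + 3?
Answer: -612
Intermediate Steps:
U(u, m) = -9 (U(u, m) = -9 + (-3 + 3) = -9 + 0 = -9)
(U(8, 7)*17)*4 = -9*17*4 = -153*4 = -612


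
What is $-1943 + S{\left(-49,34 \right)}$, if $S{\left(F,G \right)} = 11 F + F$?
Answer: $-2531$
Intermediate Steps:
$S{\left(F,G \right)} = 12 F$
$-1943 + S{\left(-49,34 \right)} = -1943 + 12 \left(-49\right) = -1943 - 588 = -2531$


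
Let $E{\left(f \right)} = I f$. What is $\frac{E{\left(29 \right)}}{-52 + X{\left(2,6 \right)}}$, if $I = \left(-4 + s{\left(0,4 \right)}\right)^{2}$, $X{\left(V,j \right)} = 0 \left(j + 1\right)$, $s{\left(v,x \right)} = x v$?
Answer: $- \frac{116}{13} \approx -8.9231$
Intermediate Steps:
$s{\left(v,x \right)} = v x$
$X{\left(V,j \right)} = 0$ ($X{\left(V,j \right)} = 0 \left(1 + j\right) = 0$)
$I = 16$ ($I = \left(-4 + 0 \cdot 4\right)^{2} = \left(-4 + 0\right)^{2} = \left(-4\right)^{2} = 16$)
$E{\left(f \right)} = 16 f$
$\frac{E{\left(29 \right)}}{-52 + X{\left(2,6 \right)}} = \frac{16 \cdot 29}{-52 + 0} = \frac{464}{-52} = 464 \left(- \frac{1}{52}\right) = - \frac{116}{13}$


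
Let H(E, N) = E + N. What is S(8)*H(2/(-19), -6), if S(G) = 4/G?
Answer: -58/19 ≈ -3.0526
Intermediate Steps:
S(8)*H(2/(-19), -6) = (4/8)*(2/(-19) - 6) = (4*(1/8))*(2*(-1/19) - 6) = (-2/19 - 6)/2 = (1/2)*(-116/19) = -58/19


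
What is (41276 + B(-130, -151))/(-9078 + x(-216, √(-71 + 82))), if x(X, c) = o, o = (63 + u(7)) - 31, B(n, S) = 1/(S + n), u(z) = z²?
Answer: -3866185/842719 ≈ -4.5878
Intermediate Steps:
o = 81 (o = (63 + 7²) - 31 = (63 + 49) - 31 = 112 - 31 = 81)
x(X, c) = 81
(41276 + B(-130, -151))/(-9078 + x(-216, √(-71 + 82))) = (41276 + 1/(-151 - 130))/(-9078 + 81) = (41276 + 1/(-281))/(-8997) = (41276 - 1/281)*(-1/8997) = (11598555/281)*(-1/8997) = -3866185/842719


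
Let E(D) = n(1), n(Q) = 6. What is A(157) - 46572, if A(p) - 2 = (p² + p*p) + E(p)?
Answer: 2734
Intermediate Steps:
E(D) = 6
A(p) = 8 + 2*p² (A(p) = 2 + ((p² + p*p) + 6) = 2 + ((p² + p²) + 6) = 2 + (2*p² + 6) = 2 + (6 + 2*p²) = 8 + 2*p²)
A(157) - 46572 = (8 + 2*157²) - 46572 = (8 + 2*24649) - 46572 = (8 + 49298) - 46572 = 49306 - 46572 = 2734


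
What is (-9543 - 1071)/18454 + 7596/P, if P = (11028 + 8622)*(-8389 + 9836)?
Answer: -25137793593/43726060975 ≈ -0.57489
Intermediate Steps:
P = 28433550 (P = 19650*1447 = 28433550)
(-9543 - 1071)/18454 + 7596/P = (-9543 - 1071)/18454 + 7596/28433550 = -10614*1/18454 + 7596*(1/28433550) = -5307/9227 + 1266/4738925 = -25137793593/43726060975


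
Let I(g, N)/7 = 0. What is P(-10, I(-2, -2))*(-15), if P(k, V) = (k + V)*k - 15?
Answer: -1275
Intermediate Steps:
I(g, N) = 0 (I(g, N) = 7*0 = 0)
P(k, V) = -15 + k*(V + k) (P(k, V) = (V + k)*k - 15 = k*(V + k) - 15 = -15 + k*(V + k))
P(-10, I(-2, -2))*(-15) = (-15 + (-10)**2 + 0*(-10))*(-15) = (-15 + 100 + 0)*(-15) = 85*(-15) = -1275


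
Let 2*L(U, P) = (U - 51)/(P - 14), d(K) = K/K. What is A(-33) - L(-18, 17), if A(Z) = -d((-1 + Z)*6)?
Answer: 21/2 ≈ 10.500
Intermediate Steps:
d(K) = 1
L(U, P) = (-51 + U)/(2*(-14 + P)) (L(U, P) = ((U - 51)/(P - 14))/2 = ((-51 + U)/(-14 + P))/2 = (-51 + U)/(2*(-14 + P)))
A(Z) = -1 (A(Z) = -1*1 = -1)
A(-33) - L(-18, 17) = -1 - (-51 - 18)/(2*(-14 + 17)) = -1 - (-69)/(2*3) = -1 - 1*(-23/2) = -1 + 23/2 = 21/2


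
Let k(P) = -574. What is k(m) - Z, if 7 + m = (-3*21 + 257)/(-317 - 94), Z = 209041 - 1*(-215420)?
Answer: -425035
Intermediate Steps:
Z = 424461 (Z = 209041 + 215420 = 424461)
m = -3071/411 (m = -7 + (-3*21 + 257)/(-317 - 94) = -7 + (-63 + 257)/(-411) = -7 + 194*(-1/411) = -7 - 194/411 = -3071/411 ≈ -7.4720)
k(m) - Z = -574 - 1*424461 = -574 - 424461 = -425035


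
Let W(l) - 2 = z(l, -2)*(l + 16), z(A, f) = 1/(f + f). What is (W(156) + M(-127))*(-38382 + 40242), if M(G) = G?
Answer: -312480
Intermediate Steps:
z(A, f) = 1/(2*f)
W(l) = -2 - l/4 (W(l) = 2 + ((½)/(-2))*(l + 16) = 2 + ((½)*(-½))*(16 + l) = 2 - (16 + l)/4 = 2 + (-4 - l/4) = -2 - l/4)
(W(156) + M(-127))*(-38382 + 40242) = ((-2 - ¼*156) - 127)*(-38382 + 40242) = ((-2 - 39) - 127)*1860 = (-41 - 127)*1860 = -168*1860 = -312480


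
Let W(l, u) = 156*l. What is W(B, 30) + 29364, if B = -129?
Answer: 9240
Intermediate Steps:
W(B, 30) + 29364 = 156*(-129) + 29364 = -20124 + 29364 = 9240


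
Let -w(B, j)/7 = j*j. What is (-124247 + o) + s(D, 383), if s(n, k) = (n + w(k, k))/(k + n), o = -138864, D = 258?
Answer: -169680716/641 ≈ -2.6471e+5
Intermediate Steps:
w(B, j) = -7*j² (w(B, j) = -7*j*j = -7*j²)
s(n, k) = (n - 7*k²)/(k + n)
(-124247 + o) + s(D, 383) = (-124247 - 138864) + (258 - 7*383²)/(383 + 258) = -263111 + (258 - 7*146689)/641 = -263111 + (258 - 1026823)/641 = -263111 + (1/641)*(-1026565) = -263111 - 1026565/641 = -169680716/641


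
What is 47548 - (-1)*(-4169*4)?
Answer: 30872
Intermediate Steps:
47548 - (-1)*(-4169*4) = 47548 - (-1)*(-16676) = 47548 - 1*16676 = 47548 - 16676 = 30872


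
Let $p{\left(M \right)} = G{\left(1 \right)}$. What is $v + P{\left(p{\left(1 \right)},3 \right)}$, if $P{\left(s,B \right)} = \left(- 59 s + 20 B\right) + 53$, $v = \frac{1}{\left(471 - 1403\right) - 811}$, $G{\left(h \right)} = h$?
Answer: $\frac{94121}{1743} \approx 53.999$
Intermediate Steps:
$p{\left(M \right)} = 1$
$v = - \frac{1}{1743}$ ($v = \frac{1}{\left(471 - 1403\right) - 811} = \frac{1}{-932 - 811} = \frac{1}{-1743} = - \frac{1}{1743} \approx -0.00057372$)
$P{\left(s,B \right)} = 53 - 59 s + 20 B$
$v + P{\left(p{\left(1 \right)},3 \right)} = - \frac{1}{1743} + \left(53 - 59 + 20 \cdot 3\right) = - \frac{1}{1743} + \left(53 - 59 + 60\right) = - \frac{1}{1743} + 54 = \frac{94121}{1743}$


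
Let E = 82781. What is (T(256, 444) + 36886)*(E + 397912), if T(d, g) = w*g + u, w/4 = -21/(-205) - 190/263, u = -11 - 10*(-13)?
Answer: 930505427488539/53915 ≈ 1.7259e+10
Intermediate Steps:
u = 119 (u = -11 + 130 = 119)
w = -133708/53915 (w = 4*(-21/(-205) - 190/263) = 4*(-21*(-1/205) - 190*1/263) = 4*(21/205 - 190/263) = 4*(-33427/53915) = -133708/53915 ≈ -2.4800)
T(d, g) = 119 - 133708*g/53915 (T(d, g) = -133708*g/53915 + 119 = 119 - 133708*g/53915)
(T(256, 444) + 36886)*(E + 397912) = ((119 - 133708/53915*444) + 36886)*(82781 + 397912) = ((119 - 59366352/53915) + 36886)*480693 = (-52950467/53915 + 36886)*480693 = (1935758223/53915)*480693 = 930505427488539/53915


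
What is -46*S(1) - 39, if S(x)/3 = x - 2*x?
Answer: 99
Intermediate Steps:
S(x) = -3*x (S(x) = 3*(x - 2*x) = 3*(-x) = -3*x)
-46*S(1) - 39 = -(-138) - 39 = -46*(-3) - 39 = 138 - 39 = 99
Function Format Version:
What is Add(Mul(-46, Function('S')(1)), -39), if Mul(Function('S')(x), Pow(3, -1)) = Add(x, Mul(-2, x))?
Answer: 99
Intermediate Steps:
Function('S')(x) = Mul(-3, x) (Function('S')(x) = Mul(3, Add(x, Mul(-2, x))) = Mul(3, Mul(-1, x)) = Mul(-3, x))
Add(Mul(-46, Function('S')(1)), -39) = Add(Mul(-46, Mul(-3, 1)), -39) = Add(Mul(-46, -3), -39) = Add(138, -39) = 99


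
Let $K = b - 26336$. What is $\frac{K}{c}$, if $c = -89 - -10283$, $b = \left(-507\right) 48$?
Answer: $- \frac{25336}{5097} \approx -4.9708$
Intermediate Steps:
$b = -24336$
$c = 10194$ ($c = -89 + 10283 = 10194$)
$K = -50672$ ($K = -24336 - 26336 = -50672$)
$\frac{K}{c} = - \frac{50672}{10194} = \left(-50672\right) \frac{1}{10194} = - \frac{25336}{5097}$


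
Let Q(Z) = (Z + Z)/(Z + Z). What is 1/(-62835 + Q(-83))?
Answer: -1/62834 ≈ -1.5915e-5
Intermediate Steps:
Q(Z) = 1 (Q(Z) = (2*Z)/((2*Z)) = (2*Z)*(1/(2*Z)) = 1)
1/(-62835 + Q(-83)) = 1/(-62835 + 1) = 1/(-62834) = -1/62834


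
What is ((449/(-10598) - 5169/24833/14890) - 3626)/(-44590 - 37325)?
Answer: 1184130128212246/26750382172893575 ≈ 0.044266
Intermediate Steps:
((449/(-10598) - 5169/24833/14890) - 3626)/(-44590 - 37325) = ((449*(-1/10598) - 5169*1/24833*(1/14890)) - 3626)/(-81915) = ((-449/10598 - 5169/24833*1/14890) - 3626)*(-1/81915) = ((-449/10598 - 5169/369763370) - 3626)*(-1/81915) = (-41519633548/979688048815 - 3626)*(-1/81915) = -3552390384636738/979688048815*(-1/81915) = 1184130128212246/26750382172893575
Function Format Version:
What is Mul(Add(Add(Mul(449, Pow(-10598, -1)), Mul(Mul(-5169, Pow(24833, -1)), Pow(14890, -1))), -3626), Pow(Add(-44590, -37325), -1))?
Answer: Rational(1184130128212246, 26750382172893575) ≈ 0.044266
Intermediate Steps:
Mul(Add(Add(Mul(449, Pow(-10598, -1)), Mul(Mul(-5169, Pow(24833, -1)), Pow(14890, -1))), -3626), Pow(Add(-44590, -37325), -1)) = Mul(Add(Add(Mul(449, Rational(-1, 10598)), Mul(Mul(-5169, Rational(1, 24833)), Rational(1, 14890))), -3626), Pow(-81915, -1)) = Mul(Add(Add(Rational(-449, 10598), Mul(Rational(-5169, 24833), Rational(1, 14890))), -3626), Rational(-1, 81915)) = Mul(Add(Add(Rational(-449, 10598), Rational(-5169, 369763370)), -3626), Rational(-1, 81915)) = Mul(Add(Rational(-41519633548, 979688048815), -3626), Rational(-1, 81915)) = Mul(Rational(-3552390384636738, 979688048815), Rational(-1, 81915)) = Rational(1184130128212246, 26750382172893575)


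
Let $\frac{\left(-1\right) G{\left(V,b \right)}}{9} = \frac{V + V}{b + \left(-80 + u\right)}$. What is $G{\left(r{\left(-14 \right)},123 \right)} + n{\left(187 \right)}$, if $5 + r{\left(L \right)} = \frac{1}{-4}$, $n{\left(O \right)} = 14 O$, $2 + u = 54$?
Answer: $\frac{497609}{190} \approx 2619.0$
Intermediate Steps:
$u = 52$ ($u = -2 + 54 = 52$)
$r{\left(L \right)} = - \frac{21}{4}$ ($r{\left(L \right)} = -5 + \frac{1}{-4} = -5 - \frac{1}{4} = - \frac{21}{4}$)
$G{\left(V,b \right)} = - \frac{18 V}{-28 + b}$ ($G{\left(V,b \right)} = - 9 \frac{V + V}{b + \left(-80 + 52\right)} = - 9 \frac{2 V}{b - 28} = - 9 \frac{2 V}{-28 + b} = - \frac{18 V}{-28 + b}$)
$G{\left(r{\left(-14 \right)},123 \right)} + n{\left(187 \right)} = \left(-18\right) \left(- \frac{21}{4}\right) \frac{1}{-28 + 123} + 14 \cdot 187 = \left(-18\right) \left(- \frac{21}{4}\right) \frac{1}{95} + 2618 = \frac{189}{190} + 2618 = \frac{497609}{190}$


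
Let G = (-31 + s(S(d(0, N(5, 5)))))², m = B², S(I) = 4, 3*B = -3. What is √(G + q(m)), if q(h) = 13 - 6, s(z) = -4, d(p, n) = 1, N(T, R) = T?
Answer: 4*√77 ≈ 35.100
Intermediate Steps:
B = -1 (B = (⅓)*(-3) = -1)
m = 1 (m = (-1)² = 1)
G = 1225 (G = (-31 - 4)² = (-35)² = 1225)
q(h) = 7
√(G + q(m)) = √(1225 + 7) = √1232 = 4*√77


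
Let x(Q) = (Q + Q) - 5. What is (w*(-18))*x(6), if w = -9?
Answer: 1134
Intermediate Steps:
x(Q) = -5 + 2*Q (x(Q) = 2*Q - 5 = -5 + 2*Q)
(w*(-18))*x(6) = (-9*(-18))*(-5 + 2*6) = 162*(-5 + 12) = 162*7 = 1134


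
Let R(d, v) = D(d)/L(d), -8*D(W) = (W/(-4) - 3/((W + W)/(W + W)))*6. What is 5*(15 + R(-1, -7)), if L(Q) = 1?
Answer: 1365/16 ≈ 85.313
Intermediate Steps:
D(W) = 9/4 + 3*W/16 (D(W) = -(W/(-4) - 3/((W + W)/(W + W)))*6/8 = -(W*(-1/4) - 3/((2*W)/((2*W))))*6/8 = -(-W/4 - 3/((2*W)*(1/(2*W))))*6/8 = -(-W/4 - 3/1)*6/8 = -(-W/4 - 3*1)*6/8 = -(-W/4 - 3)*6/8 = -(-3 - W/4)*6/8 = -(-18 - 3*W/2)/8 = 9/4 + 3*W/16)
R(d, v) = 9/4 + 3*d/16 (R(d, v) = (9/4 + 3*d/16)/1 = (9/4 + 3*d/16)*1 = 9/4 + 3*d/16)
5*(15 + R(-1, -7)) = 5*(15 + (9/4 + (3/16)*(-1))) = 5*(15 + (9/4 - 3/16)) = 5*(15 + 33/16) = 5*(273/16) = 1365/16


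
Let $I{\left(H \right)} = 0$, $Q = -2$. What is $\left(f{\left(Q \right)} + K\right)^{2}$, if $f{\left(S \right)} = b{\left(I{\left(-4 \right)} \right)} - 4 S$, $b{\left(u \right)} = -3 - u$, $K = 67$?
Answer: $5184$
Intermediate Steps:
$f{\left(S \right)} = -3 - 4 S$ ($f{\left(S \right)} = \left(-3 - 0\right) - 4 S = \left(-3 + 0\right) - 4 S = -3 - 4 S$)
$\left(f{\left(Q \right)} + K\right)^{2} = \left(\left(-3 - -8\right) + 67\right)^{2} = \left(\left(-3 + 8\right) + 67\right)^{2} = \left(5 + 67\right)^{2} = 72^{2} = 5184$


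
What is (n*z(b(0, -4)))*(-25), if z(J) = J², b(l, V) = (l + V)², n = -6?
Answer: 38400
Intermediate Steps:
b(l, V) = (V + l)²
(n*z(b(0, -4)))*(-25) = -6*(-4 + 0)⁴*(-25) = -6*((-4)²)²*(-25) = -6*16²*(-25) = -6*256*(-25) = -1536*(-25) = 38400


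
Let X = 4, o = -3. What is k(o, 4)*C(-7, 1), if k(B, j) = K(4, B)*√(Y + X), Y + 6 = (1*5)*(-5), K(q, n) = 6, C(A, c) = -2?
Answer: -36*I*√3 ≈ -62.354*I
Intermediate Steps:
Y = -31 (Y = -6 + (1*5)*(-5) = -6 + 5*(-5) = -6 - 25 = -31)
k(B, j) = 18*I*√3 (k(B, j) = 6*√(-31 + 4) = 6*√(-27) = 6*(3*I*√3) = 18*I*√3)
k(o, 4)*C(-7, 1) = (18*I*√3)*(-2) = -36*I*√3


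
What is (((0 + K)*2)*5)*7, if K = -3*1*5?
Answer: -1050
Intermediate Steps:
K = -15 (K = -3*5 = -15)
(((0 + K)*2)*5)*7 = (((0 - 15)*2)*5)*7 = (-15*2*5)*7 = -30*5*7 = -150*7 = -1050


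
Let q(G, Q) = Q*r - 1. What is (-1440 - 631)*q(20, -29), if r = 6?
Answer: 362425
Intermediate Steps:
q(G, Q) = -1 + 6*Q (q(G, Q) = Q*6 - 1 = 6*Q - 1 = -1 + 6*Q)
(-1440 - 631)*q(20, -29) = (-1440 - 631)*(-1 + 6*(-29)) = -2071*(-1 - 174) = -2071*(-175) = 362425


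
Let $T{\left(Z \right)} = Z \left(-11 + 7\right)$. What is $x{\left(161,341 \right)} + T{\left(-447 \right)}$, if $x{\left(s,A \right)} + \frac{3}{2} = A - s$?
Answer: $\frac{3933}{2} \approx 1966.5$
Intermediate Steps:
$x{\left(s,A \right)} = - \frac{3}{2} + A - s$ ($x{\left(s,A \right)} = - \frac{3}{2} + \left(A - s\right) = - \frac{3}{2} + A - s$)
$T{\left(Z \right)} = - 4 Z$ ($T{\left(Z \right)} = Z \left(-4\right) = - 4 Z$)
$x{\left(161,341 \right)} + T{\left(-447 \right)} = \left(- \frac{3}{2} + 341 - 161\right) - -1788 = \left(- \frac{3}{2} + 341 - 161\right) + 1788 = \frac{357}{2} + 1788 = \frac{3933}{2}$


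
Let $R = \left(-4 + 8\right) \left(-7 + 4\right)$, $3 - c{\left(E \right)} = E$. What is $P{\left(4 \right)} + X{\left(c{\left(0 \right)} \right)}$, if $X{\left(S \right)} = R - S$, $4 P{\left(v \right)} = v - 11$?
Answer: $- \frac{67}{4} \approx -16.75$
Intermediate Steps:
$c{\left(E \right)} = 3 - E$
$P{\left(v \right)} = - \frac{11}{4} + \frac{v}{4}$ ($P{\left(v \right)} = \frac{v - 11}{4} = \frac{-11 + v}{4} = - \frac{11}{4} + \frac{v}{4}$)
$R = -12$ ($R = 4 \left(-3\right) = -12$)
$X{\left(S \right)} = -12 - S$
$P{\left(4 \right)} + X{\left(c{\left(0 \right)} \right)} = \left(- \frac{11}{4} + \frac{1}{4} \cdot 4\right) - \left(15 + 0\right) = \left(- \frac{11}{4} + 1\right) - 15 = - \frac{7}{4} - 15 = - \frac{67}{4}$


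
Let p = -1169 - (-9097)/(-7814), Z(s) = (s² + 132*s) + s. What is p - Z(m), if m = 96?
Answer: -180926639/7814 ≈ -23154.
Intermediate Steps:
Z(s) = s² + 133*s
p = -9143663/7814 (p = -1169 - (-9097)*(-1)/7814 = -1169 - 1*9097/7814 = -1169 - 9097/7814 = -9143663/7814 ≈ -1170.2)
p - Z(m) = -9143663/7814 - 96*(133 + 96) = -9143663/7814 - 96*229 = -9143663/7814 - 1*21984 = -9143663/7814 - 21984 = -180926639/7814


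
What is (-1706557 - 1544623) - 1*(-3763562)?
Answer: 512382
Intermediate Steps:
(-1706557 - 1544623) - 1*(-3763562) = -3251180 + 3763562 = 512382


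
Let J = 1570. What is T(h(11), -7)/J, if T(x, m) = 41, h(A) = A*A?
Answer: 41/1570 ≈ 0.026115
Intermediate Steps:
h(A) = A**2
T(h(11), -7)/J = 41/1570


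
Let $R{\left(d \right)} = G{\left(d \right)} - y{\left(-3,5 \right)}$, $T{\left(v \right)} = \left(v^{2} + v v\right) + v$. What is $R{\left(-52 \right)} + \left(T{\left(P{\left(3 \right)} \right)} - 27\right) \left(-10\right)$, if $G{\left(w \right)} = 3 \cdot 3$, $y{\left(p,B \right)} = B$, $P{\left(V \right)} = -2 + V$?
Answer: $244$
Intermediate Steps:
$G{\left(w \right)} = 9$
$T{\left(v \right)} = v + 2 v^{2}$ ($T{\left(v \right)} = \left(v^{2} + v^{2}\right) + v = 2 v^{2} + v = v + 2 v^{2}$)
$R{\left(d \right)} = 4$ ($R{\left(d \right)} = 9 - 5 = 4$)
$R{\left(-52 \right)} + \left(T{\left(P{\left(3 \right)} \right)} - 27\right) \left(-10\right) = 4 + \left(\left(-2 + 3\right) \left(1 + 2 \left(-2 + 3\right)\right) - 27\right) \left(-10\right) = 4 + \left(1 \left(1 + 2 \cdot 1\right) - 27\right) \left(-10\right) = 4 + \left(1 \left(1 + 2\right) - 27\right) \left(-10\right) = 4 + \left(1 \cdot 3 - 27\right) \left(-10\right) = 4 + \left(3 - 27\right) \left(-10\right) = 4 - -240 = 4 + 240 = 244$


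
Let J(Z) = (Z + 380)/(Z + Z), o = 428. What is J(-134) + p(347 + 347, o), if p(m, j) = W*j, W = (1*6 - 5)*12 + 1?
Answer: 745453/134 ≈ 5563.1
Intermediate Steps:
W = 13 (W = (6 - 5)*12 + 1 = 1*12 + 1 = 12 + 1 = 13)
J(Z) = (380 + Z)/(2*Z) (J(Z) = (380 + Z)/((2*Z)) = (380 + Z)*(1/(2*Z)) = (380 + Z)/(2*Z))
p(m, j) = 13*j
J(-134) + p(347 + 347, o) = (½)*(380 - 134)/(-134) + 13*428 = (½)*(-1/134)*246 + 5564 = -123/134 + 5564 = 745453/134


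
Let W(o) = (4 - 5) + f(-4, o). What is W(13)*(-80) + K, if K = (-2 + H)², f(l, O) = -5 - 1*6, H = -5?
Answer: 1009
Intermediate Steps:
f(l, O) = -11 (f(l, O) = -5 - 6 = -11)
K = 49 (K = (-2 - 5)² = (-7)² = 49)
W(o) = -12 (W(o) = (4 - 5) - 11 = -1 - 11 = -12)
W(13)*(-80) + K = -12*(-80) + 49 = 960 + 49 = 1009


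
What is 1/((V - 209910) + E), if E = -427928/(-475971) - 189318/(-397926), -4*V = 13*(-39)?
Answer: -42089163588/8829543662037833 ≈ -4.7669e-6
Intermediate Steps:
V = 507/4 (V = -13*(-39)/4 = -1/4*(-507) = 507/4 ≈ 126.75)
E = 14466308617/10522290897 (E = -427928*(-1/475971) - 189318*(-1/397926) = 427928/475971 + 31553/66321 = 14466308617/10522290897 ≈ 1.3748)
1/((V - 209910) + E) = 1/((507/4 - 209910) + 14466308617/10522290897) = 1/(-839133/4 + 14466308617/10522290897) = 1/(-8829543662037833/42089163588) = -42089163588/8829543662037833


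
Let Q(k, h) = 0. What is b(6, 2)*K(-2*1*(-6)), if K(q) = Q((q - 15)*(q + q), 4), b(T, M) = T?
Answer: 0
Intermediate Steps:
K(q) = 0
b(6, 2)*K(-2*1*(-6)) = 6*0 = 0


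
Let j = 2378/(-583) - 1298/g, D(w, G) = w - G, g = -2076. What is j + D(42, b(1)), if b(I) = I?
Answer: 22721317/605154 ≈ 37.546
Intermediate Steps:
j = -2089997/605154 (j = 2378/(-583) - 1298/(-2076) = 2378*(-1/583) - 1298*(-1/2076) = -2378/583 + 649/1038 = -2089997/605154 ≈ -3.4537)
j + D(42, b(1)) = -2089997/605154 + (42 - 1*1) = -2089997/605154 + (42 - 1) = -2089997/605154 + 41 = 22721317/605154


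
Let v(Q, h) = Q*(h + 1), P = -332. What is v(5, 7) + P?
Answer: -292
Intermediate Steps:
v(Q, h) = Q*(1 + h)
v(5, 7) + P = 5*(1 + 7) - 332 = 5*8 - 332 = 40 - 332 = -292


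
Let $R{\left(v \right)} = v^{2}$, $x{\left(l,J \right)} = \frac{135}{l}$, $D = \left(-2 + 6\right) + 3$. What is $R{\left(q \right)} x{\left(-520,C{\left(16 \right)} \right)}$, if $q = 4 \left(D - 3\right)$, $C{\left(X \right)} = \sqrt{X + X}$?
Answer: $- \frac{864}{13} \approx -66.462$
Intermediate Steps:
$D = 7$ ($D = 4 + 3 = 7$)
$C{\left(X \right)} = \sqrt{2} \sqrt{X}$ ($C{\left(X \right)} = \sqrt{2 X} = \sqrt{2} \sqrt{X}$)
$q = 16$ ($q = 4 \left(7 - 3\right) = 4 \cdot 4 = 16$)
$R{\left(q \right)} x{\left(-520,C{\left(16 \right)} \right)} = 16^{2} \frac{135}{-520} = 256 \cdot 135 \left(- \frac{1}{520}\right) = 256 \left(- \frac{27}{104}\right) = - \frac{864}{13}$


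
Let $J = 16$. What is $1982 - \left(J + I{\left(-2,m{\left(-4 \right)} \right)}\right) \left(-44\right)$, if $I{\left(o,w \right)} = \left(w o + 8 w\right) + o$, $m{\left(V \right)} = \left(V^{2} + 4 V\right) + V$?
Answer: $1542$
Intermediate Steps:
$m{\left(V \right)} = V^{2} + 5 V$
$I{\left(o,w \right)} = o + 8 w + o w$ ($I{\left(o,w \right)} = \left(o w + 8 w\right) + o = \left(8 w + o w\right) + o = o + 8 w + o w$)
$1982 - \left(J + I{\left(-2,m{\left(-4 \right)} \right)}\right) \left(-44\right) = 1982 - \left(16 - \left(2 - - 24 \left(5 - 4\right)\right)\right) \left(-44\right) = 1982 - \left(16 - \left(2 - \left(-24\right) 1\right)\right) \left(-44\right) = 1982 - \left(16 - 26\right) \left(-44\right) = 1982 - \left(-10\right) \left(-44\right) = 1982 - 440 = 1542$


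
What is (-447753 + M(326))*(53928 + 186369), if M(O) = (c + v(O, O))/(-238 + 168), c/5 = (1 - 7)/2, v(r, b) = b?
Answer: -7531633917237/70 ≈ -1.0759e+11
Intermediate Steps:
c = -15 (c = 5*((1 - 7)/2) = 5*((1/2)*(-6)) = 5*(-3) = -15)
M(O) = 3/14 - O/70 (M(O) = (-15 + O)/(-238 + 168) = (-15 + O)/(-70) = (-15 + O)*(-1/70) = 3/14 - O/70)
(-447753 + M(326))*(53928 + 186369) = (-447753 + (3/14 - 1/70*326))*(53928 + 186369) = (-447753 + (3/14 - 163/35))*240297 = (-447753 - 311/70)*240297 = -31343021/70*240297 = -7531633917237/70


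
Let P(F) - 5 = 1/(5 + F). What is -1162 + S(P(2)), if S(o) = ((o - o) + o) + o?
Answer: -8062/7 ≈ -1151.7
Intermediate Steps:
P(F) = 5 + 1/(5 + F)
S(o) = 2*o (S(o) = (0 + o) + o = o + o = 2*o)
-1162 + S(P(2)) = -1162 + 2*((26 + 5*2)/(5 + 2)) = -1162 + 2*((26 + 10)/7) = -1162 + 2*((1/7)*36) = -1162 + 2*(36/7) = -1162 + 72/7 = -8062/7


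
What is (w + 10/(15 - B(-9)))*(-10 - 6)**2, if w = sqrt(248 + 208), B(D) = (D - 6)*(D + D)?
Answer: -512/51 + 512*sqrt(114) ≈ 5456.6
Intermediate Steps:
B(D) = 2*D*(-6 + D) (B(D) = (-6 + D)*(2*D) = 2*D*(-6 + D))
w = 2*sqrt(114) (w = sqrt(456) = 2*sqrt(114) ≈ 21.354)
(w + 10/(15 - B(-9)))*(-10 - 6)**2 = (2*sqrt(114) + 10/(15 - 2*(-9)*(-6 - 9)))*(-10 - 6)**2 = (2*sqrt(114) + 10/(15 - 2*(-9)*(-15)))*(-16)**2 = (2*sqrt(114) + 10/(15 - 1*270))*256 = (2*sqrt(114) + 10/(15 - 270))*256 = (2*sqrt(114) + 10/(-255))*256 = (2*sqrt(114) + 10*(-1/255))*256 = (2*sqrt(114) - 2/51)*256 = (-2/51 + 2*sqrt(114))*256 = -512/51 + 512*sqrt(114)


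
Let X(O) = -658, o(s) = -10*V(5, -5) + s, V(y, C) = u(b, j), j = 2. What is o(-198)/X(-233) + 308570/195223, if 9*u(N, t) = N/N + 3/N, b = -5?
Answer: 3307021/1757007 ≈ 1.8822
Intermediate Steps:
u(N, t) = 1/9 + 1/(3*N) (u(N, t) = (N/N + 3/N)/9 = (1 + 3/N)/9 = 1/9 + 1/(3*N))
V(y, C) = 2/45 (V(y, C) = (1/9)*(3 - 5)/(-5) = (1/9)*(-1/5)*(-2) = 2/45)
o(s) = -4/9 + s (o(s) = -10*2/45 + s = -4/9 + s)
o(-198)/X(-233) + 308570/195223 = (-4/9 - 198)/(-658) + 308570/195223 = -1786/9*(-1/658) + 308570*(1/195223) = 19/63 + 308570/195223 = 3307021/1757007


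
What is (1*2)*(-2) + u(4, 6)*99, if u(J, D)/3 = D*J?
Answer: 7124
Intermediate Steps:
u(J, D) = 3*D*J (u(J, D) = 3*(D*J) = 3*D*J)
(1*2)*(-2) + u(4, 6)*99 = (1*2)*(-2) + (3*6*4)*99 = 2*(-2) + 72*99 = -4 + 7128 = 7124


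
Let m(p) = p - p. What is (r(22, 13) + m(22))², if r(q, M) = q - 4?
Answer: 324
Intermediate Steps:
r(q, M) = -4 + q
m(p) = 0
(r(22, 13) + m(22))² = ((-4 + 22) + 0)² = (18 + 0)² = 18² = 324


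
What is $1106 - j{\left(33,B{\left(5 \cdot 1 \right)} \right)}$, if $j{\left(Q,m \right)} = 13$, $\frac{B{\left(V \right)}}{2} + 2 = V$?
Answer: $1093$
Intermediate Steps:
$B{\left(V \right)} = -4 + 2 V$
$1106 - j{\left(33,B{\left(5 \cdot 1 \right)} \right)} = 1106 - 13 = 1093$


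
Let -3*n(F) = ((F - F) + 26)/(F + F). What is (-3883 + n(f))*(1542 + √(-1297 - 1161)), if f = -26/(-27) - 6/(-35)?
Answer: -3212503341/536 - 4166671*I*√2458/1072 ≈ -5.9935e+6 - 1.927e+5*I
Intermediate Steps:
f = 1072/945 (f = -26*(-1/27) - 6*(-1/35) = 26/27 + 6/35 = 1072/945 ≈ 1.1344)
n(F) = -13/(3*F) (n(F) = -((F - F) + 26)/(3*(F + F)) = -(0 + 26)/(3*(2*F)) = -26*1/(2*F)/3 = -13/(3*F))
(-3883 + n(f))*(1542 + √(-1297 - 1161)) = (-3883 - 13/(3*1072/945))*(1542 + √(-1297 - 1161)) = (-3883 - 13/3*945/1072)*(1542 + √(-2458)) = (-3883 - 4095/1072)*(1542 + I*√2458) = -4166671*(1542 + I*√2458)/1072 = -3212503341/536 - 4166671*I*√2458/1072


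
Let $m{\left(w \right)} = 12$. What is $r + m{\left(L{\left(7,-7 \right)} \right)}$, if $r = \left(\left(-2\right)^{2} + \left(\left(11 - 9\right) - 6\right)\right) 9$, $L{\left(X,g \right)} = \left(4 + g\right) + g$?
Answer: $12$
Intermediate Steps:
$L{\left(X,g \right)} = 4 + 2 g$
$r = 0$ ($r = \left(4 + \left(2 - 6\right)\right) 9 = \left(4 - 4\right) 9 = 0 \cdot 9 = 0$)
$r + m{\left(L{\left(7,-7 \right)} \right)} = 0 + 12 = 12$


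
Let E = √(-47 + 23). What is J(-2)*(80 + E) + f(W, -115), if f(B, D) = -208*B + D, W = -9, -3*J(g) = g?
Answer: 5431/3 + 4*I*√6/3 ≈ 1810.3 + 3.266*I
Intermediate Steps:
J(g) = -g/3
E = 2*I*√6 (E = √(-24) = 2*I*√6 ≈ 4.899*I)
f(B, D) = D - 208*B
J(-2)*(80 + E) + f(W, -115) = (-⅓*(-2))*(80 + 2*I*√6) + (-115 - 208*(-9)) = 2*(80 + 2*I*√6)/3 + (-115 + 1872) = (160/3 + 4*I*√6/3) + 1757 = 5431/3 + 4*I*√6/3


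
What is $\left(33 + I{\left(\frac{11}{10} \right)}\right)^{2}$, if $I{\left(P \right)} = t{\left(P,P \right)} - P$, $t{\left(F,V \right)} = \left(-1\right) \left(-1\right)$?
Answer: $\frac{108241}{100} \approx 1082.4$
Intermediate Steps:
$t{\left(F,V \right)} = 1$
$I{\left(P \right)} = 1 - P$
$\left(33 + I{\left(\frac{11}{10} \right)}\right)^{2} = \left(33 + \left(1 - \frac{11}{10}\right)\right)^{2} = \left(33 - \frac{1}{10}\right)^{2} = \left(\frac{329}{10}\right)^{2} = \frac{108241}{100}$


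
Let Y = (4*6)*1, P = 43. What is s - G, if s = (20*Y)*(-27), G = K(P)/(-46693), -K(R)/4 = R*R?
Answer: -605148676/46693 ≈ -12960.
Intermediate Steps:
Y = 24 (Y = 24*1 = 24)
K(R) = -4*R**2 (K(R) = -4*R*R = -4*R**2)
G = 7396/46693 (G = -4*43**2/(-46693) = -4*1849*(-1/46693) = -7396*(-1/46693) = 7396/46693 ≈ 0.15840)
s = -12960 (s = (20*24)*(-27) = 480*(-27) = -12960)
s - G = -12960 - 1*7396/46693 = -12960 - 7396/46693 = -605148676/46693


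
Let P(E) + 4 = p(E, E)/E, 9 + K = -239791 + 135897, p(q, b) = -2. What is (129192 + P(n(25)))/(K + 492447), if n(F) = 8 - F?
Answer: 1098099/3302624 ≈ 0.33249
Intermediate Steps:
K = -103903 (K = -9 + (-239791 + 135897) = -9 - 103894 = -103903)
P(E) = -4 - 2/E
(129192 + P(n(25)))/(K + 492447) = (129192 + (-4 - 2/(8 - 1*25)))/(-103903 + 492447) = (129192 + (-4 - 2/(8 - 25)))/388544 = (129192 + (-4 - 2/(-17)))*(1/388544) = (129192 + (-4 - 2*(-1/17)))*(1/388544) = (129192 + (-4 + 2/17))*(1/388544) = (129192 - 66/17)*(1/388544) = (2196198/17)*(1/388544) = 1098099/3302624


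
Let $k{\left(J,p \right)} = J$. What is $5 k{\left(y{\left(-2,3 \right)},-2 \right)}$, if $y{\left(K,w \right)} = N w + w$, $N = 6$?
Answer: $105$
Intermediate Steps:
$y{\left(K,w \right)} = 7 w$ ($y{\left(K,w \right)} = 6 w + w = 7 w$)
$5 k{\left(y{\left(-2,3 \right)},-2 \right)} = 5 \cdot 7 \cdot 3 = 5 \cdot 21 = 105$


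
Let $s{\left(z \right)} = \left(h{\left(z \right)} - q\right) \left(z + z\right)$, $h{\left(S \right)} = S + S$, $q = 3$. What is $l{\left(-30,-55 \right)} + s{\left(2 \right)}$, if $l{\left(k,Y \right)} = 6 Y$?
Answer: $-326$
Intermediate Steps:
$h{\left(S \right)} = 2 S$
$s{\left(z \right)} = 2 z \left(-3 + 2 z\right)$ ($s{\left(z \right)} = \left(2 z - 3\right) \left(z + z\right) = \left(2 z - 3\right) 2 z = \left(-3 + 2 z\right) 2 z = 2 z \left(-3 + 2 z\right)$)
$l{\left(-30,-55 \right)} + s{\left(2 \right)} = 6 \left(-55\right) + 2 \cdot 2 \left(-3 + 2 \cdot 2\right) = -330 + 2 \cdot 2 \left(-3 + 4\right) = -330 + 2 \cdot 2 \cdot 1 = -330 + 4 = -326$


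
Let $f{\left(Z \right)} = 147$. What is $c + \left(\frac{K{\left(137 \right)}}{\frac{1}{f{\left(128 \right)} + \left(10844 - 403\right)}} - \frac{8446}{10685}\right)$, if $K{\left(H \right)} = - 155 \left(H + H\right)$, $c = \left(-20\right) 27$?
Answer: $- \frac{4804754944946}{10685} \approx -4.4967 \cdot 10^{8}$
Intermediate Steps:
$c = -540$
$K{\left(H \right)} = - 310 H$ ($K{\left(H \right)} = - 155 \cdot 2 H = - 310 H$)
$c + \left(\frac{K{\left(137 \right)}}{\frac{1}{f{\left(128 \right)} + \left(10844 - 403\right)}} - \frac{8446}{10685}\right) = -540 + \left(\frac{\left(-310\right) 137}{\frac{1}{147 + \left(10844 - 403\right)}} - \frac{8446}{10685}\right) = -540 - \left(\frac{8446}{10685} + \frac{42470}{\frac{1}{147 + 10441}}\right) = -540 - \left(\frac{8446}{10685} + \frac{42470}{\frac{1}{10588}}\right) = -540 - \left(\frac{8446}{10685} + 42470 \frac{1}{\frac{1}{10588}}\right) = -540 - \frac{4804749175046}{10685} = - \frac{4804754944946}{10685}$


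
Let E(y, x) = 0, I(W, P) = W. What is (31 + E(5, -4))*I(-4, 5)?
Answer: -124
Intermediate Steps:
(31 + E(5, -4))*I(-4, 5) = (31 + 0)*(-4) = 31*(-4) = -124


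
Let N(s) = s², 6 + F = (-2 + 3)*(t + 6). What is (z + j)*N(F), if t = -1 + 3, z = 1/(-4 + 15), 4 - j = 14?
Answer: -436/11 ≈ -39.636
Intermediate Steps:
j = -10 (j = 4 - 1*14 = 4 - 14 = -10)
z = 1/11 ≈ 0.090909
t = 2
F = 2 (F = -6 + (-2 + 3)*(2 + 6) = -6 + 1*8 = -6 + 8 = 2)
(z + j)*N(F) = (1/11 - 10)*2² = -109/11*4 = -436/11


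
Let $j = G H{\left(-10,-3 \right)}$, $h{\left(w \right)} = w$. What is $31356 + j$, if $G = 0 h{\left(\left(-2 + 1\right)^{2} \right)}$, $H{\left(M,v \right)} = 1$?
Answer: $31356$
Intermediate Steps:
$G = 0$ ($G = 0 \left(-2 + 1\right)^{2} = 0 \left(-1\right)^{2} = 0 \cdot 1 = 0$)
$j = 0$ ($j = 0 \cdot 1 = 0$)
$31356 + j = 31356 + 0 = 31356$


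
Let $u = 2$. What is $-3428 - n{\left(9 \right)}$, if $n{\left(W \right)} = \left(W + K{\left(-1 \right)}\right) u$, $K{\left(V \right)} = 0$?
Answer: $-3446$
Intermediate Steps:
$n{\left(W \right)} = 2 W$ ($n{\left(W \right)} = \left(W + 0\right) 2 = W 2 = 2 W$)
$-3428 - n{\left(9 \right)} = -3428 - 2 \cdot 9 = -3428 - 18 = -3446$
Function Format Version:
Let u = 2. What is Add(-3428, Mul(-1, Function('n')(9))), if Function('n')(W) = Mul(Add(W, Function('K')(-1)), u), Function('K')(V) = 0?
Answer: -3446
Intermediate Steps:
Function('n')(W) = Mul(2, W) (Function('n')(W) = Mul(Add(W, 0), 2) = Mul(W, 2) = Mul(2, W))
Add(-3428, Mul(-1, Function('n')(9))) = Add(-3428, Mul(-1, Mul(2, 9))) = Add(-3428, Mul(-1, 18)) = Add(-3428, -18) = -3446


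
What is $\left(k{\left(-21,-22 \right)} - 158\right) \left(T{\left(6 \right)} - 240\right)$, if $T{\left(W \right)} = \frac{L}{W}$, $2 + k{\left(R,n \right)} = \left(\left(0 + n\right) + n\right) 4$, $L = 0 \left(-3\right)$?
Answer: $80640$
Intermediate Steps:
$L = 0$
$k{\left(R,n \right)} = -2 + 8 n$ ($k{\left(R,n \right)} = -2 + \left(\left(0 + n\right) + n\right) 4 = -2 + \left(n + n\right) 4 = -2 + 2 n 4 = -2 + 8 n$)
$T{\left(W \right)} = 0$ ($T{\left(W \right)} = \frac{0}{W} = 0$)
$\left(k{\left(-21,-22 \right)} - 158\right) \left(T{\left(6 \right)} - 240\right) = \left(\left(-2 + 8 \left(-22\right)\right) - 158\right) \left(0 - 240\right) = \left(\left(-2 - 176\right) - 158\right) \left(-240\right) = \left(-178 - 158\right) \left(-240\right) = \left(-336\right) \left(-240\right) = 80640$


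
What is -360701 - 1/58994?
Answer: -21279194795/58994 ≈ -3.6070e+5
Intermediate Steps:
-360701 - 1/58994 = -21279194795/58994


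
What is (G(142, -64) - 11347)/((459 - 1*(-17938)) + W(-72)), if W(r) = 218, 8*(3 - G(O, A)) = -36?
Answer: -22679/37230 ≈ -0.60916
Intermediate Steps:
G(O, A) = 15/2 (G(O, A) = 3 - ⅛*(-36) = 3 + 9/2 = 15/2)
(G(142, -64) - 11347)/((459 - 1*(-17938)) + W(-72)) = (15/2 - 11347)/((459 - 1*(-17938)) + 218) = -22679/(2*((459 + 17938) + 218)) = -22679/(2*(18397 + 218)) = -22679/2/18615 = -22679/2*1/18615 = -22679/37230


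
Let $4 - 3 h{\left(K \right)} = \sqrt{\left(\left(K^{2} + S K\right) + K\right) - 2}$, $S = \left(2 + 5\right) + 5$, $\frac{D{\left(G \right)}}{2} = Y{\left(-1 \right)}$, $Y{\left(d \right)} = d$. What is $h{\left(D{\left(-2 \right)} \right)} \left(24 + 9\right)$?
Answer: $44 - 22 i \sqrt{6} \approx 44.0 - 53.889 i$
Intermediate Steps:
$D{\left(G \right)} = -2$ ($D{\left(G \right)} = 2 \left(-1\right) = -2$)
$S = 12$ ($S = 7 + 5 = 12$)
$h{\left(K \right)} = \frac{4}{3} - \frac{\sqrt{-2 + K^{2} + 13 K}}{3}$ ($h{\left(K \right)} = \frac{4}{3} - \frac{\sqrt{\left(\left(K^{2} + 12 K\right) + K\right) - 2}}{3} = \frac{4}{3} - \frac{\sqrt{\left(K^{2} + 13 K\right) - 2}}{3} = \frac{4}{3} - \frac{\sqrt{-2 + K^{2} + 13 K}}{3}$)
$h{\left(D{\left(-2 \right)} \right)} \left(24 + 9\right) = \left(\frac{4}{3} - \frac{\sqrt{-2 + \left(-2\right)^{2} + 13 \left(-2\right)}}{3}\right) \left(24 + 9\right) = \left(\frac{4}{3} - \frac{\sqrt{-2 + 4 - 26}}{3}\right) 33 = \left(\frac{4}{3} - \frac{\sqrt{-24}}{3}\right) 33 = \left(\frac{4}{3} - \frac{2 i \sqrt{6}}{3}\right) 33 = 44 - 22 i \sqrt{6}$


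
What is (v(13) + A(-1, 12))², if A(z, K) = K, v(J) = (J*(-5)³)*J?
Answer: 445758769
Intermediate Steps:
v(J) = -125*J² (v(J) = (J*(-125))*J = (-125*J)*J = -125*J²)
(v(13) + A(-1, 12))² = (-125*13² + 12)² = (-125*169 + 12)² = (-21125 + 12)² = (-21113)² = 445758769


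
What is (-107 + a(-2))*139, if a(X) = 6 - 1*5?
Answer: -14734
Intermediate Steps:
a(X) = 1 (a(X) = 6 - 5 = 1)
(-107 + a(-2))*139 = (-107 + 1)*139 = -106*139 = -14734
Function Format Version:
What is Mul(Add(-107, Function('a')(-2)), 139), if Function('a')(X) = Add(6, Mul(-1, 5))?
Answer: -14734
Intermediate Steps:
Function('a')(X) = 1 (Function('a')(X) = Add(6, -5) = 1)
Mul(Add(-107, Function('a')(-2)), 139) = Mul(Add(-107, 1), 139) = Mul(-106, 139) = -14734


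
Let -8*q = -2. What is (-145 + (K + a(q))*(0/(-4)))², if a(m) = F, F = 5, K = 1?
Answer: 21025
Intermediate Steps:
q = ¼ (q = -⅛*(-2) = ¼ ≈ 0.25000)
a(m) = 5
(-145 + (K + a(q))*(0/(-4)))² = (-145 + (1 + 5)*(0/(-4)))² = (-145 + 6*(0*(-¼)))² = (-145 + 6*0)² = (-145 + 0)² = (-145)² = 21025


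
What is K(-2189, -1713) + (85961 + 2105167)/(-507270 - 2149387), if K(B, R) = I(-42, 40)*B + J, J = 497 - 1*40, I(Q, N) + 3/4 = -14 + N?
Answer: -582510034989/10626628 ≈ -54816.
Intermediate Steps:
I(Q, N) = -59/4 + N (I(Q, N) = -¾ + (-14 + N) = -59/4 + N)
J = 457 (J = 497 - 40 = 457)
K(B, R) = 457 + 101*B/4 (K(B, R) = (-59/4 + 40)*B + 457 = 101*B/4 + 457 = 457 + 101*B/4)
K(-2189, -1713) + (85961 + 2105167)/(-507270 - 2149387) = (457 + (101/4)*(-2189)) + (85961 + 2105167)/(-507270 - 2149387) = (457 - 221089/4) + 2191128/(-2656657) = -219261/4 + 2191128*(-1/2656657) = -219261/4 - 2191128/2656657 = -582510034989/10626628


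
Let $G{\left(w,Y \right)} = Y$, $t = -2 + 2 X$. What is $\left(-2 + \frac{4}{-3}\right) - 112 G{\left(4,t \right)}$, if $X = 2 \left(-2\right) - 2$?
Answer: $\frac{4694}{3} \approx 1564.7$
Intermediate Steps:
$X = -6$ ($X = -4 - 2 = -6$)
$t = -14$ ($t = -2 + 2 \left(-6\right) = -2 - 12 = -14$)
$\left(-2 + \frac{4}{-3}\right) - 112 G{\left(4,t \right)} = \left(-2 + \frac{4}{-3}\right) - -1568 = \left(-2 + 4 \left(- \frac{1}{3}\right)\right) + 1568 = \left(-2 - \frac{4}{3}\right) + 1568 = - \frac{10}{3} + 1568 = \frac{4694}{3}$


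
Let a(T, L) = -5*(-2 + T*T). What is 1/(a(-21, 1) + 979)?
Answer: -1/1216 ≈ -0.00082237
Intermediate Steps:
a(T, L) = 10 - 5*T² (a(T, L) = -5*(-2 + T²) = 10 - 5*T²)
1/(a(-21, 1) + 979) = 1/((10 - 5*(-21)²) + 979) = 1/((10 - 5*441) + 979) = 1/((10 - 2205) + 979) = 1/(-2195 + 979) = 1/(-1216) = -1/1216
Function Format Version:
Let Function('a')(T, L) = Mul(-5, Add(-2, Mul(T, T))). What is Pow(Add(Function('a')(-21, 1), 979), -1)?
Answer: Rational(-1, 1216) ≈ -0.00082237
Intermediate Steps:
Function('a')(T, L) = Add(10, Mul(-5, Pow(T, 2))) (Function('a')(T, L) = Mul(-5, Add(-2, Pow(T, 2))) = Add(10, Mul(-5, Pow(T, 2))))
Pow(Add(Function('a')(-21, 1), 979), -1) = Pow(Add(Add(10, Mul(-5, Pow(-21, 2))), 979), -1) = Pow(Add(Add(10, Mul(-5, 441)), 979), -1) = Pow(Add(Add(10, -2205), 979), -1) = Pow(Add(-2195, 979), -1) = Pow(-1216, -1) = Rational(-1, 1216)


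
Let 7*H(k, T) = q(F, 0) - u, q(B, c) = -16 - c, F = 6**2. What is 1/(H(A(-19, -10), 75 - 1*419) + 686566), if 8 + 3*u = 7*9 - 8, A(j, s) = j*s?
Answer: 21/14417791 ≈ 1.4565e-6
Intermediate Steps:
F = 36
u = 47/3 (u = -8/3 + (7*9 - 8)/3 = -8/3 + (63 - 8)/3 = -8/3 + (1/3)*55 = -8/3 + 55/3 = 47/3 ≈ 15.667)
H(k, T) = -95/21 (H(k, T) = ((-16 - 1*0) - 1*47/3)/7 = ((-16 + 0) - 47/3)/7 = (-16 - 47/3)/7 = (1/7)*(-95/3) = -95/21)
1/(H(A(-19, -10), 75 - 1*419) + 686566) = 1/(-95/21 + 686566) = 1/(14417791/21) = 21/14417791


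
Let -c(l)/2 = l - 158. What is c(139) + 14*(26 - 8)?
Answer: 290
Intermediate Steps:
c(l) = 316 - 2*l (c(l) = -2*(l - 158) = -2*(-158 + l) = 316 - 2*l)
c(139) + 14*(26 - 8) = (316 - 2*139) + 14*(26 - 8) = (316 - 278) + 14*18 = 38 + 252 = 290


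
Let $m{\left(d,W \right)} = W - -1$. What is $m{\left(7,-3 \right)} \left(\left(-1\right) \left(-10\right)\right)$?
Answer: $-20$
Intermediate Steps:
$m{\left(d,W \right)} = 1 + W$ ($m{\left(d,W \right)} = W + 1 = 1 + W$)
$m{\left(7,-3 \right)} \left(\left(-1\right) \left(-10\right)\right) = \left(1 - 3\right) \left(\left(-1\right) \left(-10\right)\right) = \left(-2\right) 10 = -20$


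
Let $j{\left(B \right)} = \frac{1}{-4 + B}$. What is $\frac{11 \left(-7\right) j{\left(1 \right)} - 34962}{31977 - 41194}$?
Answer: $\frac{104809}{27651} \approx 3.7904$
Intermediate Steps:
$\frac{11 \left(-7\right) j{\left(1 \right)} - 34962}{31977 - 41194} = \frac{\frac{11 \left(-7\right)}{-4 + 1} - 34962}{31977 - 41194} = \frac{- \frac{77}{-3} - 34962}{-9217} = \left(\left(-77\right) \left(- \frac{1}{3}\right) - 34962\right) \left(- \frac{1}{9217}\right) = \left(\frac{77}{3} - 34962\right) \left(- \frac{1}{9217}\right) = \left(- \frac{104809}{3}\right) \left(- \frac{1}{9217}\right) = \frac{104809}{27651}$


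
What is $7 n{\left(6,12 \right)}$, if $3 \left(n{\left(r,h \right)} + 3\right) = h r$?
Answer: $147$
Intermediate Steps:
$n{\left(r,h \right)} = -3 + \frac{h r}{3}$
$7 n{\left(6,12 \right)} = 7 \left(-3 + \frac{1}{3} \cdot 12 \cdot 6\right) = 7 \left(-3 + 24\right) = 7 \cdot 21 = 147$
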